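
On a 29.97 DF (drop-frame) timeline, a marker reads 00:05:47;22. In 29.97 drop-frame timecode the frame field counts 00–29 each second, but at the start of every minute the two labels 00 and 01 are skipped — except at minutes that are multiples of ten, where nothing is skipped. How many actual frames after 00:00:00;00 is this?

10422

Complete 10-minute blocks: 0, each 17982 frames → 0.
Remaining 5 whole minutes in the current block: 1800 + 4 × 1798 = 8992 frames.
Within the current minute: 47 × 30 + 22 − 2 = 1430 (labels ;00/;01 skipped at this minute). Total = 0 + 8992 + 1430 = 10422.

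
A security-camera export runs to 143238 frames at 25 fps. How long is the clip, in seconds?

Running time = 143238 / (25) = 5729.52 s.

5729.52 seconds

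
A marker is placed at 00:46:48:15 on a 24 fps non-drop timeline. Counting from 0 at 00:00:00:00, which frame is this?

Total seconds to the label: (0 × 3600 + 46 × 60 + 48) = 2808.
Frame index = 2808 × 24 + 15 = 67407.

67407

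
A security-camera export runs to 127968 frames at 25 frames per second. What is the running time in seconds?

Running time = 127968 / (25) = 5118.72 s.

5118.72 seconds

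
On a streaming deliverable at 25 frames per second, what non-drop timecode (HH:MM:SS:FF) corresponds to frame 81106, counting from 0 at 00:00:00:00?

00:54:04:06

81106 ÷ 25 = 3244 full seconds, remainder 6 frames.
3244 s = 0 h 54 min 4 s.
Timecode: 00:54:04:06.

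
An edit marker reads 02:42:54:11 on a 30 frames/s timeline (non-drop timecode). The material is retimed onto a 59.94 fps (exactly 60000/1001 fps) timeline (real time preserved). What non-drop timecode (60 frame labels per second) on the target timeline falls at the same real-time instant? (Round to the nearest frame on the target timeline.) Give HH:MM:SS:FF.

02:42:44:36

Source frame index: (2×3600 + 42×60 + 54) × 30 + 11 = 293231.
Real time: 293231 / (30) = 293231/30 s.
Target frame: (293231/30) × (60000/1001) = 586462000/1001 ≈ 585876.124 → 585876.
At 60 labels/s: frame 585876 → 02:42:44:36.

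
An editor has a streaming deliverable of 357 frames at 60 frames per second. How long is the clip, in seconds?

5.95 seconds

Running time = 357 / (60) = 5.95 s.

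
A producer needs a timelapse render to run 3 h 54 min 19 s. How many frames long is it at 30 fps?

3 h 54 min 19 s = 14059 s.
Frames = 14059 × 30 = 421770.

421770 frames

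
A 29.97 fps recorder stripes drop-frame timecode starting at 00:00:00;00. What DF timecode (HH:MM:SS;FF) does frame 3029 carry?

Ten DF minutes hold 17982 frames, so frame 3029 lies in block 0 (frames 0–17981) with 3029 frames into that block.
The block's first minute is 1800 frames and the rest 1798 each; 3029 frames reaches minute 1, so 0 × 18 + 1 × 2 = 2 labels have been skipped so far.
Adding those back, label number 3029 + 2 = 3031 at 30 labels/s is 101 s + 1 f = 0 h 1 min 41 s frame 1, i.e. 00:01:41;01.

00:01:41;01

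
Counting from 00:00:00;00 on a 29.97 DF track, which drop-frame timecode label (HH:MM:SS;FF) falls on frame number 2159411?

Ten DF minutes hold 17982 frames, so frame 2159411 lies in block 120 (frames 2157840–2175821) with 1571 frames into that block.
The block's first minute is 1800 frames and the rest 1798 each; 1571 frames reaches minute 0, so 120 × 18 + 0 × 2 = 2160 labels have been skipped so far.
Adding those back, label number 2159411 + 2160 = 2161571 at 30 labels/s is 72052 s + 11 f = 20 h 0 min 52 s frame 11, i.e. 20:00:52;11.

20:00:52;11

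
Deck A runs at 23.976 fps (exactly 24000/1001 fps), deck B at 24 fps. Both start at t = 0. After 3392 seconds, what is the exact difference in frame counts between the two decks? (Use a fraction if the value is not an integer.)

81408/1001 frames

A emits 24000/1001 × 3392 = 81408000/1001 frames; B emits 24 × 3392 = 81408.
Difference = 81408/1001 frames (≈ 81.3267); B is ahead of A.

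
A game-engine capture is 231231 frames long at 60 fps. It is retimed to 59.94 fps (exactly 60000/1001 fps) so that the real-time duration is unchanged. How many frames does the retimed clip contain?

231000 frames

Target frames = source frames × (target rate / source rate) = 231231 × (60000/1001)/(60) = 231231 × 1000/1001 = 231000.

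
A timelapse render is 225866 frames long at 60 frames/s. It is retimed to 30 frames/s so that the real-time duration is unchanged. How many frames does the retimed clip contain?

112933 frames

Frames at target rate = 225866 × (30) / (60) = 112933.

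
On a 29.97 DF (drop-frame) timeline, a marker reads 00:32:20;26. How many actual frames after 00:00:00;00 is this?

As if non-drop at 30 labels/s: (0 × 3600 + 32 × 60 + 20) × 30 + 26 = 58226.
Minute boundaries passed: 32; those not divisible by 10: 32 − 3 = 29; dropped labels = 2 × 29 = 58.
Actual frame index = 58226 − 58 = 58168.

58168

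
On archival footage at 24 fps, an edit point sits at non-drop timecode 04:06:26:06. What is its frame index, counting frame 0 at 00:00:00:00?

354870

Total seconds to the label: (4 × 3600 + 6 × 60 + 26) = 14786.
Frame index = 14786 × 24 + 6 = 354870.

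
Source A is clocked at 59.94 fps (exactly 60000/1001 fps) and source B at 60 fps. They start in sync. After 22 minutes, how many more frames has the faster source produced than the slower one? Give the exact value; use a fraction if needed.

7200/91 frames

22 min = 1320 s.
A emits 60000/1001 × 1320 = 7200000/91 frames; B emits 60 × 1320 = 79200.
Difference = 7200/91 frames (≈ 79.1209); B is ahead of A.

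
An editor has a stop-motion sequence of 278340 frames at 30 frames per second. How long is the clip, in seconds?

9278 seconds

Running time = 278340 / (30) = 9278 s.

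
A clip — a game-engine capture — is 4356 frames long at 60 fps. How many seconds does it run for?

72.6 seconds

Running time = 4356 / (60) = 72.6 s.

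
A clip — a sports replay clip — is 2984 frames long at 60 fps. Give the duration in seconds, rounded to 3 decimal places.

49.733 seconds

Running time = 2984 × 1/60 = 746/15 s ≈ 49.733 s.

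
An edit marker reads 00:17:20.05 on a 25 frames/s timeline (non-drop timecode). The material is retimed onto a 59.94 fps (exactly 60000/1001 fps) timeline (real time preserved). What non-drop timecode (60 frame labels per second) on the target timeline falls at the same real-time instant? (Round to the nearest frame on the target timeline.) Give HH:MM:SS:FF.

00:17:19:10

Source frame index: (0×3600 + 17×60 + 20) × 25 + 5 = 26005.
Real time: 26005 / (25) = 5201/5 s.
Target frame: (5201/5) × (60000/1001) = 8916000/143 ≈ 62349.650 → 62350.
At 60 labels/s: frame 62350 → 00:17:19:10.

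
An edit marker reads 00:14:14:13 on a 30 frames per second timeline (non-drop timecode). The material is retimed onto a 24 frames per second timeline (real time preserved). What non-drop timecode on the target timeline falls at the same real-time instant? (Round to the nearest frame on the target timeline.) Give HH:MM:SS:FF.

Source frame index: (0×3600 + 14×60 + 14) × 30 + 13 = 25633.
Real time: 25633 / (30) = 25633/30 s.
Target frame: (25633/30) × (24) = 102532/5 ≈ 20506.400 → 20506.
At 24 labels/s: frame 20506 → 00:14:14:10.

00:14:14:10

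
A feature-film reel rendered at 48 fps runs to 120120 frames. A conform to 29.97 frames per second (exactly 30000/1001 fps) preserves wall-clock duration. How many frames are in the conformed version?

Target frames = source frames × (target rate / source rate) = 120120 × (30000/1001)/(48) = 120120 × 625/1001 = 75000.

75000 frames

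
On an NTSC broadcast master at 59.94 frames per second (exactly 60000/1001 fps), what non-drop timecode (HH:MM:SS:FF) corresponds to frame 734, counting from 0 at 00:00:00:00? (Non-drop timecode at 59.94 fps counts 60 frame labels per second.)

00:00:12:14

734 ÷ 60 = 12 full seconds, remainder 14 frames.
12 s = 0 h 0 min 12 s.
Timecode: 00:00:12:14.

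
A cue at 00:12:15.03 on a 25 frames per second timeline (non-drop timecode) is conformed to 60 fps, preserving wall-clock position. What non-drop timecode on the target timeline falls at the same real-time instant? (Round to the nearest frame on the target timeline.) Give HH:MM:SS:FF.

Source frame index: (0×3600 + 12×60 + 15) × 25 + 3 = 18378.
Real time: 18378 / (25) = 18378/25 s.
Target frame: (18378/25) × (60) = 220536/5 ≈ 44107.200 → 44107.
At 60 labels/s: frame 44107 → 00:12:15:07.

00:12:15:07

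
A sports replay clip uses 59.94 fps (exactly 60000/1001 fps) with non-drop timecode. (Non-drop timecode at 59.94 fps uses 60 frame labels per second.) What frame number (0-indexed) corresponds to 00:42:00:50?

Total seconds to the label: (0 × 3600 + 42 × 60 + 0) = 2520.
Frame index = 2520 × 60 + 50 = 151250.

151250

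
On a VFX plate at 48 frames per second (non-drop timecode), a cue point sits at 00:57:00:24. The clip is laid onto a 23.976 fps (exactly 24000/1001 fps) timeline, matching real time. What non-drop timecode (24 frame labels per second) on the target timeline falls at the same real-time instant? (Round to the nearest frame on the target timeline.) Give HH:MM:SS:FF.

Source frame index: (0×3600 + 57×60 + 0) × 48 + 24 = 164184.
Real time: 164184 / (48) = 6841/2 s.
Target frame: (6841/2) × (24000/1001) = 82092000/1001 ≈ 82009.990 → 82010.
At 24 labels/s: frame 82010 → 00:56:57:02.

00:56:57:02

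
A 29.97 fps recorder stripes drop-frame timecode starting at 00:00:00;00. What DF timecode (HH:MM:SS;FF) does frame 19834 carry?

Ten DF minutes hold 17982 frames, so frame 19834 lies in block 1 (frames 17982–35963) with 1852 frames into that block.
The block's first minute is 1800 frames and the rest 1798 each; 1852 frames reaches minute 1, so 1 × 18 + 1 × 2 = 20 labels have been skipped so far.
Adding those back, label number 19834 + 20 = 19854 at 30 labels/s is 661 s + 24 f = 0 h 11 min 1 s frame 24, i.e. 00:11:01;24.

00:11:01;24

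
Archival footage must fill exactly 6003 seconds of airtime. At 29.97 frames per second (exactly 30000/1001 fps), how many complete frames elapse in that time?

Frames = 6003 × 30000/1001 = 180090000/1001 ≈ 179910.0899.
Complete frames: 179910.

179910 frames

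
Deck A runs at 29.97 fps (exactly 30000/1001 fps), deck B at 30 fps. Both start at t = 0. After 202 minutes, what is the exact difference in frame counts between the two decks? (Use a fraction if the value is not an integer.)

202 min = 12120 s.
A emits 30000/1001 × 12120 = 363600000/1001 frames; B emits 30 × 12120 = 363600.
Difference = 363600/1001 frames (≈ 363.2368); B is ahead of A.

363600/1001 frames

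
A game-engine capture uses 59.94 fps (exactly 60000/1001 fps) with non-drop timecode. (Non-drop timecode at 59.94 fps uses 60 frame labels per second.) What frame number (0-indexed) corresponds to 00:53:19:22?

Total seconds to the label: (0 × 3600 + 53 × 60 + 19) = 3199.
Frame index = 3199 × 60 + 22 = 191962.

191962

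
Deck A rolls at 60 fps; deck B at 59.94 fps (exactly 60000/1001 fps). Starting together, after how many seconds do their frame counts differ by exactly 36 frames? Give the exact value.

600.6 seconds

The gap grows by |60000/1001 − 60| = 60/1001 frames per second.
Time for a 36-frame gap: 36 ÷ (60/1001) = 600.6 s.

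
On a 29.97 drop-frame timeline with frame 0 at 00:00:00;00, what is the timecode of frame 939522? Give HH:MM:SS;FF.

08:42:28;22

Each 10-minute DF block holds 10 × 60 × 30 − 9 × 2 = 17982 frames. 939522 ÷ 17982 → 52 full blocks, remainder 4458.
Within the partial block the first minute is 1800 frames and each further minute 1798, so 2 further minute boundaries passed. Total skipped labels = 18 × 52 + 2 × 2 = 940.
Non-drop label index = 939522 + 940 = 940462; at 30 labels/s that is 08:42:28:22, i.e. DF 08:42:28;22.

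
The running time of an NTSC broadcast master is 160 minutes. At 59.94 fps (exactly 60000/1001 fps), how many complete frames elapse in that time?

160 min = 9600 s.
Frames = 9600 × 60000/1001 = 576000000/1001 ≈ 575424.5754.
Complete frames: 575424.

575424 frames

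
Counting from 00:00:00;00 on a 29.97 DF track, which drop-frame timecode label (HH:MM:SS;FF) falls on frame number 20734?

00:11:31;24

Ten DF minutes hold 17982 frames, so frame 20734 lies in block 1 (frames 17982–35963) with 2752 frames into that block.
The block's first minute is 1800 frames and the rest 1798 each; 2752 frames reaches minute 1, so 1 × 18 + 1 × 2 = 20 labels have been skipped so far.
Adding those back, label number 20734 + 20 = 20754 at 30 labels/s is 691 s + 24 f = 0 h 11 min 31 s frame 24, i.e. 00:11:31;24.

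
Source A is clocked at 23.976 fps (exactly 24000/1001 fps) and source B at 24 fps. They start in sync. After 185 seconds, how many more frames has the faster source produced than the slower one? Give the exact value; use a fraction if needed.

A emits 24000/1001 × 185 = 4440000/1001 frames; B emits 24 × 185 = 4440.
Difference = 4440/1001 frames (≈ 4.4356); B is ahead of A.

4440/1001 frames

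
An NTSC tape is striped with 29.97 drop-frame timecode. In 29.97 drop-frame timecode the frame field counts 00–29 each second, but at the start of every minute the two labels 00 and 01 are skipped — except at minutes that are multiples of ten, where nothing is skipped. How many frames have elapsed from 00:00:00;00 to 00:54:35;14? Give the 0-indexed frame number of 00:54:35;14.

Complete 10-minute blocks: 5, each 17982 frames → 89910.
Remaining 4 whole minutes in the current block: 1800 + 3 × 1798 = 7194 frames.
Within the current minute: 35 × 30 + 14 − 2 = 1062 (labels ;00/;01 skipped at this minute). Total = 89910 + 7194 + 1062 = 98166.

98166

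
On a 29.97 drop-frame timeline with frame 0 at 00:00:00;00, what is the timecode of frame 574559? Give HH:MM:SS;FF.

05:19:31;05

Ten DF minutes hold 17982 frames, so frame 574559 lies in block 31 (frames 557442–575423) with 17117 frames into that block.
The block's first minute is 1800 frames and the rest 1798 each; 17117 frames reaches minute 9, so 31 × 18 + 9 × 2 = 576 labels have been skipped so far.
Adding those back, label number 574559 + 576 = 575135 at 30 labels/s is 19171 s + 5 f = 5 h 19 min 31 s frame 5, i.e. 05:19:31;05.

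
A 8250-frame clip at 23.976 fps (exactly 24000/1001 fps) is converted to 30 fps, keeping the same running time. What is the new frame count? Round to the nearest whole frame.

Frames at target rate = 8250 × (30) / (24000/1001) = 165165/16 ≈ 10322.812.
Nearest whole frame: 10323.

10323 frames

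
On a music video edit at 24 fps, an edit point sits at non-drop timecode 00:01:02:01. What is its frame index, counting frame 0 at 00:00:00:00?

1489

Total seconds to the label: (0 × 3600 + 1 × 60 + 2) = 62.
Frame index = 62 × 24 + 1 = 1489.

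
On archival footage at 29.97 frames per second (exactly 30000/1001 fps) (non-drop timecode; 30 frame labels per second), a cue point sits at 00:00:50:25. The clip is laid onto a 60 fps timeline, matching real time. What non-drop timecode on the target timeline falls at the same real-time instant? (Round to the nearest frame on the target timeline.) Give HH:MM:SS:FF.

00:00:50:53

Source frame index: (0×3600 + 0×60 + 50) × 30 + 25 = 1525.
Real time: 1525 / (30000/1001) = 61061/1200 s.
Target frame: (61061/1200) × (60) = 61061/20 ≈ 3053.050 → 3053.
At 60 labels/s: frame 3053 → 00:00:50:53.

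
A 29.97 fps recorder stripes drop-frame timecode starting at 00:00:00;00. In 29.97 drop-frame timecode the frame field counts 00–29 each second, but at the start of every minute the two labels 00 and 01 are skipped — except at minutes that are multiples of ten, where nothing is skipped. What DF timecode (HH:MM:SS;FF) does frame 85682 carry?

00:47:38;28

Each 10-minute DF block holds 10 × 60 × 30 − 9 × 2 = 17982 frames. 85682 ÷ 17982 → 4 full blocks, remainder 13754.
Within the partial block the first minute is 1800 frames and each further minute 1798, so 7 further minute boundaries passed. Total skipped labels = 18 × 4 + 2 × 7 = 86.
Non-drop label index = 85682 + 86 = 85768; at 30 labels/s that is 00:47:38:28, i.e. DF 00:47:38;28.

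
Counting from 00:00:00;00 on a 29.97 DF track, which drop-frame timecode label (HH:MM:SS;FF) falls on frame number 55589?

00:30:54;23

Each 10-minute DF block holds 10 × 60 × 30 − 9 × 2 = 17982 frames. 55589 ÷ 17982 → 3 full blocks, remainder 1643.
Within the partial block the first minute is 1800 frames and each further minute 1798, so 0 further minute boundaries passed. Total skipped labels = 18 × 3 + 2 × 0 = 54.
Non-drop label index = 55589 + 54 = 55643; at 30 labels/s that is 00:30:54:23, i.e. DF 00:30:54;23.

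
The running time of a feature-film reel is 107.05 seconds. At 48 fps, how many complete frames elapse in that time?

5138 frames

Frames = 107.05 × 48 = 25692/5 ≈ 5138.4000.
Complete frames: 5138.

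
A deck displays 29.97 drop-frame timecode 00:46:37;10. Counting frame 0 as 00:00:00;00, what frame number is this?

Complete 10-minute blocks: 4, each 17982 frames → 71928.
Remaining 6 whole minutes in the current block: 1800 + 5 × 1798 = 10790 frames.
Within the current minute: 37 × 30 + 10 − 2 = 1118 (labels ;00/;01 skipped at this minute). Total = 71928 + 10790 + 1118 = 83836.

83836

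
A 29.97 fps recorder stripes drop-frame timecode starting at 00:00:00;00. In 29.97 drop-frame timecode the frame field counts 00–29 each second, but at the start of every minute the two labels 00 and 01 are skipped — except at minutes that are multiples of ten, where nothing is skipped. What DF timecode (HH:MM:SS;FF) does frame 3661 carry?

Each 10-minute DF block holds 10 × 60 × 30 − 9 × 2 = 17982 frames. 3661 ÷ 17982 → 0 full blocks, remainder 3661.
Within the partial block the first minute is 1800 frames and each further minute 1798, so 2 further minute boundaries passed. Total skipped labels = 18 × 0 + 2 × 2 = 4.
Non-drop label index = 3661 + 4 = 3665; at 30 labels/s that is 00:02:02:05, i.e. DF 00:02:02;05.

00:02:02;05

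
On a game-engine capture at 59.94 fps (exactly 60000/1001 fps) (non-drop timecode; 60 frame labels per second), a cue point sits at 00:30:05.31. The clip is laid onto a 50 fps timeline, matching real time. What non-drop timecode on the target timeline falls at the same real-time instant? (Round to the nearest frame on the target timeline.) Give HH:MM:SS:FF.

Source frame index: (0×3600 + 30×60 + 5) × 60 + 31 = 108331.
Real time: 108331 / (60000/1001) = 108439331/60000 s.
Target frame: (108439331/60000) × (50) = 108439331/1200 ≈ 90366.109 → 90366.
At 50 labels/s: frame 90366 → 00:30:07:16.

00:30:07:16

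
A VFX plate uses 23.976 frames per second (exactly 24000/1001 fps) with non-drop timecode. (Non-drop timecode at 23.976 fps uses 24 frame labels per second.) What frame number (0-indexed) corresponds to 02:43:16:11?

Total seconds to the label: (2 × 3600 + 43 × 60 + 16) = 9796.
Frame index = 9796 × 24 + 11 = 235115.

frame 235115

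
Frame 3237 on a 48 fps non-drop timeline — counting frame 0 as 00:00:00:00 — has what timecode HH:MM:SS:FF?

00:01:07:21

3237 ÷ 48 = 67 full seconds, remainder 21 frames.
67 s = 0 h 1 min 7 s.
Timecode: 00:01:07:21.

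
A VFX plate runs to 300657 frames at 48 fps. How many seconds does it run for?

Running time = 300657 / (48) = 6263.6875 s.

6263.6875 seconds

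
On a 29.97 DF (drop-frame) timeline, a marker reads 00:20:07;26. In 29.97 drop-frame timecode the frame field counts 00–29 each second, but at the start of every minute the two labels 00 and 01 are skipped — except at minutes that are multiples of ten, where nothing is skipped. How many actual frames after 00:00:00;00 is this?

As if non-drop at 30 labels/s: (0 × 3600 + 20 × 60 + 7) × 30 + 26 = 36236.
Minute boundaries passed: 20; those not divisible by 10: 20 − 2 = 18; dropped labels = 2 × 18 = 36.
Actual frame index = 36236 − 36 = 36200.

36200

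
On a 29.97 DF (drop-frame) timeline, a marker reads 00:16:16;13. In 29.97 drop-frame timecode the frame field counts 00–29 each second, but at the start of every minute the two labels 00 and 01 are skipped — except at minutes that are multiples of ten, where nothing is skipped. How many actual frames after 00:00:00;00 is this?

Complete 10-minute blocks: 1, each 17982 frames → 17982.
Remaining 6 whole minutes in the current block: 1800 + 5 × 1798 = 10790 frames.
Within the current minute: 16 × 30 + 13 − 2 = 491 (labels ;00/;01 skipped at this minute). Total = 17982 + 10790 + 491 = 29263.

29263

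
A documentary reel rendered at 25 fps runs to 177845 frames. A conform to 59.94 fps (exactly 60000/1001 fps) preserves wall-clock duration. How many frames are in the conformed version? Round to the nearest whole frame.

Frames at target rate = 177845 × (60000/1001) / (25) = 426828000/1001 ≈ 426401.598.
Nearest whole frame: 426402.

426402 frames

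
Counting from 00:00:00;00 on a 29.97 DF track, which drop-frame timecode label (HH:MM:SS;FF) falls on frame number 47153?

Each 10-minute DF block holds 10 × 60 × 30 − 9 × 2 = 17982 frames. 47153 ÷ 17982 → 2 full blocks, remainder 11189.
Within the partial block the first minute is 1800 frames and each further minute 1798, so 6 further minute boundaries passed. Total skipped labels = 18 × 2 + 2 × 6 = 48.
Non-drop label index = 47153 + 48 = 47201; at 30 labels/s that is 00:26:13:11, i.e. DF 00:26:13;11.

00:26:13;11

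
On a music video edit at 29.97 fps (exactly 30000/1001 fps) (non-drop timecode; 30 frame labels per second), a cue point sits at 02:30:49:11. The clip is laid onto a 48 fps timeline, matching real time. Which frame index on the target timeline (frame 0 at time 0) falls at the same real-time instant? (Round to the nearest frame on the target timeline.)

frame 434804

Source frame index: (2×3600 + 30×60 + 49) × 30 + 11 = 271481.
Real time: 271481 / (30000/1001) = 271752481/30000 s.
Target frame: (271752481/30000) × (48) = 271752481/625 ≈ 434803.970 → 434804.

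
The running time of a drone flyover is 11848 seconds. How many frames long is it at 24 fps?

Frames = 11848 × 24 = 284352.

284352 frames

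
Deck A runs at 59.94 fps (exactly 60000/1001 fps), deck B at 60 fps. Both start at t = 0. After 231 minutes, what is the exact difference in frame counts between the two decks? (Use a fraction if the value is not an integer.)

10800/13 frames

231 min = 13860 s.
A emits 60000/1001 × 13860 = 10800000/13 frames; B emits 60 × 13860 = 831600.
Difference = 10800/13 frames (≈ 830.7692); B is ahead of A.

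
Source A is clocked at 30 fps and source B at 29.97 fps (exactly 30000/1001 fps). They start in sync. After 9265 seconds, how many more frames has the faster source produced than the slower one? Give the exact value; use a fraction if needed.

A emits 30 × 9265 = 277950 frames; B emits 30000/1001 × 9265 = 277950000/1001.
Difference = 277950/1001 frames (≈ 277.6723); B is behind A.

277950/1001 frames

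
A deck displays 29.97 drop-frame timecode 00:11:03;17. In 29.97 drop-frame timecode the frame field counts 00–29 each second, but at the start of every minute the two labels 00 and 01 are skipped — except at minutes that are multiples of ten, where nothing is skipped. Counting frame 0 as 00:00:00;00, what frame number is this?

19887

As if non-drop at 30 labels/s: (0 × 3600 + 11 × 60 + 3) × 30 + 17 = 19907.
Minute boundaries passed: 11; those not divisible by 10: 11 − 1 = 10; dropped labels = 2 × 10 = 20.
Actual frame index = 19907 − 20 = 19887.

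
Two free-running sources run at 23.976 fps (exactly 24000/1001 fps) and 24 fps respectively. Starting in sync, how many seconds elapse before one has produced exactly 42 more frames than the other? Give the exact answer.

The gap grows by |24 − 24000/1001| = 24/1001 frames per second.
Time for a 42-frame gap: 42 ÷ (24/1001) = 1751.75 s.

1751.75 seconds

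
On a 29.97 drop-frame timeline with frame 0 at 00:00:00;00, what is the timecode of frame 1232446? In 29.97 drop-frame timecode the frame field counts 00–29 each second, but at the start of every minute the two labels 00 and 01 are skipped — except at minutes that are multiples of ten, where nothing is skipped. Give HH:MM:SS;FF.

11:25:22;20

Ten DF minutes hold 17982 frames, so frame 1232446 lies in block 68 (frames 1222776–1240757) with 9670 frames into that block.
The block's first minute is 1800 frames and the rest 1798 each; 9670 frames reaches minute 5, so 68 × 18 + 5 × 2 = 1234 labels have been skipped so far.
Adding those back, label number 1232446 + 1234 = 1233680 at 30 labels/s is 41122 s + 20 f = 11 h 25 min 22 s frame 20, i.e. 11:25:22;20.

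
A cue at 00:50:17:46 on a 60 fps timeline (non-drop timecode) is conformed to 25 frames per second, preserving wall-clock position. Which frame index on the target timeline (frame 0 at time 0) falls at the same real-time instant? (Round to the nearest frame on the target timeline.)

frame 75444

Source frame index: (0×3600 + 50×60 + 17) × 60 + 46 = 181066.
Real time: 181066 / (60) = 90533/30 s.
Target frame: (90533/30) × (25) = 452665/6 ≈ 75444.167 → 75444.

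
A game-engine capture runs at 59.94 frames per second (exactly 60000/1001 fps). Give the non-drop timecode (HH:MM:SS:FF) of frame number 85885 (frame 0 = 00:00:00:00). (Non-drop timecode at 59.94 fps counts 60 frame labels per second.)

00:23:51:25

85885 ÷ 60 = 1431 full seconds, remainder 25 frames.
1431 s = 0 h 23 min 51 s.
Timecode: 00:23:51:25.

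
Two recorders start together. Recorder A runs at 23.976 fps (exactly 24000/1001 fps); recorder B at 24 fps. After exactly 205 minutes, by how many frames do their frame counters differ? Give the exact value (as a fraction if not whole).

295200/1001 frames

205 min = 12300 s.
A emits 24000/1001 × 12300 = 295200000/1001 frames; B emits 24 × 12300 = 295200.
Difference = 295200/1001 frames (≈ 294.9051); B is ahead of A.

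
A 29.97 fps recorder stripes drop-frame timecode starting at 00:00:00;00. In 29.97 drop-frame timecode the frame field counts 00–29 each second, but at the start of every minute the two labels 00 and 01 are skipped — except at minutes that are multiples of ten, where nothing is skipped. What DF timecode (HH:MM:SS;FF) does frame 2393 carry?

Ten DF minutes hold 17982 frames, so frame 2393 lies in block 0 (frames 0–17981) with 2393 frames into that block.
The block's first minute is 1800 frames and the rest 1798 each; 2393 frames reaches minute 1, so 0 × 18 + 1 × 2 = 2 labels have been skipped so far.
Adding those back, label number 2393 + 2 = 2395 at 30 labels/s is 79 s + 25 f = 0 h 1 min 19 s frame 25, i.e. 00:01:19;25.

00:01:19;25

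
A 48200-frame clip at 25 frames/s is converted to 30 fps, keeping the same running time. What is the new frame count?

57840 frames

Target frames = source frames × (target rate / source rate) = 48200 × (30)/(25) = 48200 × 6/5 = 57840.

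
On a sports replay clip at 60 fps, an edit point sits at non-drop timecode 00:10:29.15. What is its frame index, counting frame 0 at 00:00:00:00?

Total seconds to the label: (0 × 3600 + 10 × 60 + 29) = 629.
Frame index = 629 × 60 + 15 = 37755.

37755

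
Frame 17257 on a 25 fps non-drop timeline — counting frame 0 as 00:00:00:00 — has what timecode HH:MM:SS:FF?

17257 ÷ 25 = 690 full seconds, remainder 7 frames.
690 s = 0 h 11 min 30 s.
Timecode: 00:11:30:07.

00:11:30:07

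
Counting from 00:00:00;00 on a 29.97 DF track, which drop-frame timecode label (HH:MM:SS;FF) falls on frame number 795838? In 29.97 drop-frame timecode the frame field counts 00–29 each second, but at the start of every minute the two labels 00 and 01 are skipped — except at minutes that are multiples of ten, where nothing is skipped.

Ten DF minutes hold 17982 frames, so frame 795838 lies in block 44 (frames 791208–809189) with 4630 frames into that block.
The block's first minute is 1800 frames and the rest 1798 each; 4630 frames reaches minute 2, so 44 × 18 + 2 × 2 = 796 labels have been skipped so far.
Adding those back, label number 795838 + 796 = 796634 at 30 labels/s is 26554 s + 14 f = 7 h 22 min 34 s frame 14, i.e. 07:22:34;14.

07:22:34;14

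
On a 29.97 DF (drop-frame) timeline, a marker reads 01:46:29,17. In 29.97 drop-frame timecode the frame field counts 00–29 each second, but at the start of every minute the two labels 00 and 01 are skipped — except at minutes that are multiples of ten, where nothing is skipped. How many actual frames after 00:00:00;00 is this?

191495

Complete 10-minute blocks: 10, each 17982 frames → 179820.
Remaining 6 whole minutes in the current block: 1800 + 5 × 1798 = 10790 frames.
Within the current minute: 29 × 30 + 17 − 2 = 885 (labels ;00/;01 skipped at this minute). Total = 179820 + 10790 + 885 = 191495.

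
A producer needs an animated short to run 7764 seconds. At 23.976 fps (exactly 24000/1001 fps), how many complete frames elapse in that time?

Frames = 7764 × 24000/1001 = 186336000/1001 ≈ 186149.8501.
Complete frames: 186149.

186149 frames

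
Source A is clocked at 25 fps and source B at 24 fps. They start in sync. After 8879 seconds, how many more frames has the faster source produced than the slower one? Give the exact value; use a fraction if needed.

8879 frames

A emits 25 × 8879 = 221975 frames; B emits 24 × 8879 = 213096.
Difference = 8879 frames; B is behind A.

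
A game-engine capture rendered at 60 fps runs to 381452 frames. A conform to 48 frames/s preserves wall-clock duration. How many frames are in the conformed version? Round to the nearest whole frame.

305162 frames

Frames at target rate = 381452 × (48) / (60) = 1525808/5 ≈ 305161.600.
Nearest whole frame: 305162.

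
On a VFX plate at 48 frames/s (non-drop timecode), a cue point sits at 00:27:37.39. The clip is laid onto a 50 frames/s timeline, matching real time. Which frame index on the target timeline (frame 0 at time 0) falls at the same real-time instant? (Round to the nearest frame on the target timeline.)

Source frame index: (0×3600 + 27×60 + 37) × 48 + 39 = 79575.
Real time: 79575 / (48) = 26525/16 s.
Target frame: (26525/16) × (50) = 663125/8 ≈ 82890.625 → 82891.

frame 82891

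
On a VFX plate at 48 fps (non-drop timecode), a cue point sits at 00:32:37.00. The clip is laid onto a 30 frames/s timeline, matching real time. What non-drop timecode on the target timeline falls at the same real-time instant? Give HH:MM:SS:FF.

00:32:37:00

Source frame index: (0×3600 + 32×60 + 37) × 48 + 0 = 93936.
Real time: 93936 / (48) = 1957 s.
Target frame: (1957) × (30) = 58710.
At 30 labels/s: frame 58710 → 00:32:37:00.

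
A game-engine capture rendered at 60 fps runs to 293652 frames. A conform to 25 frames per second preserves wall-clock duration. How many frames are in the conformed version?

Target frames = source frames × (target rate / source rate) = 293652 × (25)/(60) = 293652 × 5/12 = 122355.

122355 frames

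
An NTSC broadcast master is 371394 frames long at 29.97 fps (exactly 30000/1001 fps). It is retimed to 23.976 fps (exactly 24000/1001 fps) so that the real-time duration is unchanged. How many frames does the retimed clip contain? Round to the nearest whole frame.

Frames at target rate = 371394 × (24000/1001) / (30000/1001) = 1485576/5 ≈ 297115.200.
Nearest whole frame: 297115.

297115 frames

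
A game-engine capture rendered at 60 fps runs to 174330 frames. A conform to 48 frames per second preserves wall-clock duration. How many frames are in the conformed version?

139464 frames

Target frames = source frames × (target rate / source rate) = 174330 × (48)/(60) = 174330 × 4/5 = 139464.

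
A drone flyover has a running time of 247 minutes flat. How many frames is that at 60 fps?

247 min = 14820 s.
Frames = 14820 × 60 = 889200.

889200 frames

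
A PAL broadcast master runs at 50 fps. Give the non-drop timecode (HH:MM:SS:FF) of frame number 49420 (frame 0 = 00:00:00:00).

49420 ÷ 50 = 988 full seconds, remainder 20 frames.
988 s = 0 h 16 min 28 s.
Timecode: 00:16:28:20.

00:16:28:20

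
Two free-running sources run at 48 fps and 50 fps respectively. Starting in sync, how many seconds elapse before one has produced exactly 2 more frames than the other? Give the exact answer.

The gap grows by |50 − 48| = 2 frames per second.
Time for a 2-frame gap: 2 ÷ (2) = 1 s.

1 seconds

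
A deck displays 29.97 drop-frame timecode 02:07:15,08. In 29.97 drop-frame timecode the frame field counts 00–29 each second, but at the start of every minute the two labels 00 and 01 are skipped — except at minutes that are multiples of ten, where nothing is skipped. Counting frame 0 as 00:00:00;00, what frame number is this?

228828

As if non-drop at 30 labels/s: (2 × 3600 + 7 × 60 + 15) × 30 + 8 = 229058.
Minute boundaries passed: 127; those not divisible by 10: 127 − 12 = 115; dropped labels = 2 × 115 = 230.
Actual frame index = 229058 − 230 = 228828.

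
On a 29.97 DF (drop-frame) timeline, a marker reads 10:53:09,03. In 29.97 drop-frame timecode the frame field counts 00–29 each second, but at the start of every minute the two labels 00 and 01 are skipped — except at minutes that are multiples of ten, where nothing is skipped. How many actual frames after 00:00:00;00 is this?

Complete 10-minute blocks: 65, each 17982 frames → 1168830.
Remaining 3 whole minutes in the current block: 1800 + 2 × 1798 = 5396 frames.
Within the current minute: 9 × 30 + 3 − 2 = 271 (labels ;00/;01 skipped at this minute). Total = 1168830 + 5396 + 271 = 1174497.

1174497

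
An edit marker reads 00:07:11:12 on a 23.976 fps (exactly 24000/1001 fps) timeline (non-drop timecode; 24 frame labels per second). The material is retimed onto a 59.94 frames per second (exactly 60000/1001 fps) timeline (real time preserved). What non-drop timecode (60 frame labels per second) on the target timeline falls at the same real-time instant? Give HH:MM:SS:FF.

Source frame index: (0×3600 + 7×60 + 11) × 24 + 12 = 10356.
Real time: 10356 / (24000/1001) = 863863/2000 s.
Target frame: (863863/2000) × (60000/1001) = 25890.
At 60 labels/s: frame 25890 → 00:07:11:30.

00:07:11:30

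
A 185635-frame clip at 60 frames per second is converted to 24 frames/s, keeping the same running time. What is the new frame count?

Target frames = source frames × (target rate / source rate) = 185635 × (24)/(60) = 185635 × 2/5 = 74254.

74254 frames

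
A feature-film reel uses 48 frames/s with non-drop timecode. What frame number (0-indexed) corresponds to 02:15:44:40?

frame 390952

Total seconds to the label: (2 × 3600 + 15 × 60 + 44) = 8144.
Frame index = 8144 × 48 + 40 = 390952.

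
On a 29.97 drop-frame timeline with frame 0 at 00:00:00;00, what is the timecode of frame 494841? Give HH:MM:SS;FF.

Ten DF minutes hold 17982 frames, so frame 494841 lies in block 27 (frames 485514–503495) with 9327 frames into that block.
The block's first minute is 1800 frames and the rest 1798 each; 9327 frames reaches minute 5, so 27 × 18 + 5 × 2 = 496 labels have been skipped so far.
Adding those back, label number 494841 + 496 = 495337 at 30 labels/s is 16511 s + 7 f = 4 h 35 min 11 s frame 7, i.e. 04:35:11;07.

04:35:11;07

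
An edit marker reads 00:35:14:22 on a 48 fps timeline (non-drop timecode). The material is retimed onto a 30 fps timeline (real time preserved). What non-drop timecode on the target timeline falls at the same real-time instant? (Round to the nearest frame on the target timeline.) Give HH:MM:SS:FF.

Source frame index: (0×3600 + 35×60 + 14) × 48 + 22 = 101494.
Real time: 101494 / (48) = 50747/24 s.
Target frame: (50747/24) × (30) = 253735/4 ≈ 63433.750 → 63434.
At 30 labels/s: frame 63434 → 00:35:14:14.

00:35:14:14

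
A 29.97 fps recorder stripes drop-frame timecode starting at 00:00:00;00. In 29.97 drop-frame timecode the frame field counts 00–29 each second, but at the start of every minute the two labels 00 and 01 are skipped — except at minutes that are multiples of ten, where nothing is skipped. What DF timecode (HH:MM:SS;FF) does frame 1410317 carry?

Ten DF minutes hold 17982 frames, so frame 1410317 lies in block 78 (frames 1402596–1420577) with 7721 frames into that block.
The block's first minute is 1800 frames and the rest 1798 each; 7721 frames reaches minute 4, so 78 × 18 + 4 × 2 = 1412 labels have been skipped so far.
Adding those back, label number 1410317 + 1412 = 1411729 at 30 labels/s is 47057 s + 19 f = 13 h 4 min 17 s frame 19, i.e. 13:04:17;19.

13:04:17;19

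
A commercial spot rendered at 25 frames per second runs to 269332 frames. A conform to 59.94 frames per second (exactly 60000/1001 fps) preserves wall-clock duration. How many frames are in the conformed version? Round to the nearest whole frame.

645751 frames

Frames at target rate = 269332 × (60000/1001) / (25) = 92342400/143 ≈ 645751.049.
Nearest whole frame: 645751.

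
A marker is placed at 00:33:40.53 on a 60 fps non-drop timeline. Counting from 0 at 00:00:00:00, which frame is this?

121253

Total seconds to the label: (0 × 3600 + 33 × 60 + 40) = 2020.
Frame index = 2020 × 60 + 53 = 121253.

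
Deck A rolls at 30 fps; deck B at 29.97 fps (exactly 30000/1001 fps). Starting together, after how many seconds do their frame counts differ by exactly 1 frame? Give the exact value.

The gap grows by |30000/1001 − 30| = 30/1001 frames per second.
Time for a 1-frame gap: 1 ÷ (30/1001) = 1001/30 s.

1001/30 seconds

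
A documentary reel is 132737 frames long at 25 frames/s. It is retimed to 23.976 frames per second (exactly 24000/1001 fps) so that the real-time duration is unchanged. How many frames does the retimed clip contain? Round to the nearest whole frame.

127300 frames

Frames at target rate = 132737 × (24000/1001) / (25) = 11584320/91 ≈ 127300.220.
Nearest whole frame: 127300.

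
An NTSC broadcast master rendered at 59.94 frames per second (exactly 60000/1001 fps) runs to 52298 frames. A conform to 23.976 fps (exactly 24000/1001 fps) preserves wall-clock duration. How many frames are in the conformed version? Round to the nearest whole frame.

20919 frames

Frames at target rate = 52298 × (24000/1001) / (60000/1001) = 104596/5 ≈ 20919.200.
Nearest whole frame: 20919.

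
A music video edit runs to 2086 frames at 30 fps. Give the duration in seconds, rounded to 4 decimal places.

69.5333 seconds

Running time = 2086 × 1/30 = 1043/15 s ≈ 69.5333 s.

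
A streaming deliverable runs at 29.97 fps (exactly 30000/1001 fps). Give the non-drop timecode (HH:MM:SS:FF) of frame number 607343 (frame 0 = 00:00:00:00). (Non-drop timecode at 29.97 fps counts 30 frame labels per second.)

05:37:24:23

607343 ÷ 30 = 20244 full seconds, remainder 23 frames.
20244 s = 5 h 37 min 24 s.
Timecode: 05:37:24:23.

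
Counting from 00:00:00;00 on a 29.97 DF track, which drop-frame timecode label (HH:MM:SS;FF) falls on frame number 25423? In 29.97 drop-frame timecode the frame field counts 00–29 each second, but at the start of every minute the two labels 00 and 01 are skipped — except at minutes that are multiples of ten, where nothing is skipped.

Each 10-minute DF block holds 10 × 60 × 30 − 9 × 2 = 17982 frames. 25423 ÷ 17982 → 1 full block, remainder 7441.
Within the partial block the first minute is 1800 frames and each further minute 1798, so 4 further minute boundaries passed. Total skipped labels = 18 × 1 + 2 × 4 = 26.
Non-drop label index = 25423 + 26 = 25449; at 30 labels/s that is 00:14:08:09, i.e. DF 00:14:08;09.

00:14:08;09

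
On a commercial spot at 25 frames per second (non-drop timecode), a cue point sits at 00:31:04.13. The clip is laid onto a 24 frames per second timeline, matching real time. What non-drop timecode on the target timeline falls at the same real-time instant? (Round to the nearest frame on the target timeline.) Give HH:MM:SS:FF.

00:31:04:12

Source frame index: (0×3600 + 31×60 + 4) × 25 + 13 = 46613.
Real time: 46613 / (25) = 46613/25 s.
Target frame: (46613/25) × (24) = 1118712/25 ≈ 44748.480 → 44748.
At 24 labels/s: frame 44748 → 00:31:04:12.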